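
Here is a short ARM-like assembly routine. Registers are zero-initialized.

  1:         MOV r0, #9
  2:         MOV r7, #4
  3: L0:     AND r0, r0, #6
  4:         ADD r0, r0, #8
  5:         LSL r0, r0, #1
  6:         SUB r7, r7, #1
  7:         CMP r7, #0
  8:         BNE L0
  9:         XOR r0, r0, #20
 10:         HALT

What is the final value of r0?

4

MOV r0, #9 → r0=9
MOV r7, #4 → r7=4
AND r0, r0, #6 → r0=9&6=0
ADD r0, r0, #8 → r0=0+8=8
LSL r0, r0, #1 → r0=8<<1=16
SUB r7, r7, #1 → r7=4-1=3
CMP r7, #0  (cmp 3,0)
BNE L0: taken
AND r0, r0, #6 → r0=16&6=0
ADD r0, r0, #8 → r0=0+8=8
LSL r0, r0, #1 → r0=8<<1=16
SUB r7, r7, #1 → r7=3-1=2
CMP r7, #0  (cmp 2,0)
BNE L0: taken
AND r0, r0, #6 → r0=16&6=0
ADD r0, r0, #8 → r0=0+8=8
LSL r0, r0, #1 → r0=8<<1=16
SUB r7, r7, #1 → r7=2-1=1
CMP r7, #0  (cmp 1,0)
BNE L0: taken
AND r0, r0, #6 → r0=16&6=0
ADD r0, r0, #8 → r0=0+8=8
LSL r0, r0, #1 → r0=8<<1=16
SUB r7, r7, #1 → r7=1-1=0
CMP r7, #0  (cmp 0,0)
BNE L0: not taken
XOR r0, r0, #20 → r0=16^20=4
halt.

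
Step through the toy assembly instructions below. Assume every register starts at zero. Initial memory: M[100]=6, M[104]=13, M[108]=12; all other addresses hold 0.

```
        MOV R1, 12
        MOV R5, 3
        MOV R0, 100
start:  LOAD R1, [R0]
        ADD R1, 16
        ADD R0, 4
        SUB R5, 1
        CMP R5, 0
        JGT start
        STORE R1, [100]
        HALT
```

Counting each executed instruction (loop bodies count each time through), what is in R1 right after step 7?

after MOV R1, 12: R1=12
after MOV R5, 3: R5=3
after MOV R0, 100: R0=100
after LOAD R1, [R0]: R1=M[100]=6
after ADD R1, 16: R1=6+16=22
after ADD R0, 4: R0=100+4=104
after SUB R5, 1: R5=3-1=2
After step 7: R1 = 22.

22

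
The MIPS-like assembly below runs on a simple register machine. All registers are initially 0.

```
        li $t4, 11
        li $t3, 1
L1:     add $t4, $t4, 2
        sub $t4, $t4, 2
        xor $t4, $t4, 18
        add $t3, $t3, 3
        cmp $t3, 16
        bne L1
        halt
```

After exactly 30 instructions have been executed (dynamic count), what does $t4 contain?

25

li $t4, 11 → $t4=11
li $t3, 1 → $t3=1
add $t4, $t4, 2 → $t4=11+2=13
sub $t4, $t4, 2 → $t4=13-2=11
xor $t4, $t4, 18 → $t4=11^18=25
add $t3, $t3, 3 → $t3=1+3=4
cmp $t3, 16  (cmp 4,16)
bne L1: taken
add $t4, $t4, 2 → $t4=25+2=27
sub $t4, $t4, 2 → $t4=27-2=25
xor $t4, $t4, 18 → $t4=25^18=11
add $t3, $t3, 3 → $t3=4+3=7
cmp $t3, 16  (cmp 7,16)
bne L1: taken
add $t4, $t4, 2 → $t4=11+2=13
sub $t4, $t4, 2 → $t4=13-2=11
xor $t4, $t4, 18 → $t4=11^18=25
add $t3, $t3, 3 → $t3=7+3=10
cmp $t3, 16  (cmp 10,16)
bne L1: taken
add $t4, $t4, 2 → $t4=25+2=27
sub $t4, $t4, 2 → $t4=27-2=25
xor $t4, $t4, 18 → $t4=25^18=11
add $t3, $t3, 3 → $t3=10+3=13
cmp $t3, 16  (cmp 13,16)
bne L1: taken
add $t4, $t4, 2 → $t4=11+2=13
sub $t4, $t4, 2 → $t4=13-2=11
xor $t4, $t4, 18 → $t4=11^18=25
add $t3, $t3, 3 → $t3=13+3=16
After step 30: $t4 = 25.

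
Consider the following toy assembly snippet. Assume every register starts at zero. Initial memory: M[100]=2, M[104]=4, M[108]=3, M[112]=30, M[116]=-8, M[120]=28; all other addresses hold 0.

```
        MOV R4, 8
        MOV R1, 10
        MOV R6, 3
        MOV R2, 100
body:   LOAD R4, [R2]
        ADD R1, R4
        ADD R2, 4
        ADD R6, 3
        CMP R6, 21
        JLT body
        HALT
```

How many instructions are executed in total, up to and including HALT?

MOV R4, 8 → R4=8
MOV R1, 10 → R1=10
MOV R6, 3 → R6=3
MOV R2, 100 → R2=100
LOAD R4, [R2] → R4=M[100]=2
ADD R1, R4 → R1=10+2=12
ADD R2, 4 → R2=100+4=104
ADD R6, 3 → R6=3+3=6
CMP R6, 21  (cmp 6,21)
JLT body: taken
LOAD R4, [R2] → R4=M[104]=4
ADD R1, R4 → R1=12+4=16
ADD R2, 4 → R2=104+4=108
ADD R6, 3 → R6=6+3=9
CMP R6, 21  (cmp 9,21)
JLT body: taken
LOAD R4, [R2] → R4=M[108]=3
ADD R1, R4 → R1=16+3=19
ADD R2, 4 → R2=108+4=112
ADD R6, 3 → R6=9+3=12
CMP R6, 21  (cmp 12,21)
JLT body: taken
LOAD R4, [R2] → R4=M[112]=30
ADD R1, R4 → R1=19+30=49
ADD R2, 4 → R2=112+4=116
ADD R6, 3 → R6=12+3=15
CMP R6, 21  (cmp 15,21)
JLT body: taken
LOAD R4, [R2] → R4=M[116]=-8
ADD R1, R4 → R1=49+(-8)=41
ADD R2, 4 → R2=116+4=120
ADD R6, 3 → R6=15+3=18
CMP R6, 21  (cmp 18,21)
JLT body: taken
LOAD R4, [R2] → R4=M[120]=28
ADD R1, R4 → R1=41+28=69
ADD R2, 4 → R2=120+4=124
ADD R6, 3 → R6=18+3=21
CMP R6, 21  (cmp 21,21)
JLT body: not taken
halt.
Total executed instructions: 41.

41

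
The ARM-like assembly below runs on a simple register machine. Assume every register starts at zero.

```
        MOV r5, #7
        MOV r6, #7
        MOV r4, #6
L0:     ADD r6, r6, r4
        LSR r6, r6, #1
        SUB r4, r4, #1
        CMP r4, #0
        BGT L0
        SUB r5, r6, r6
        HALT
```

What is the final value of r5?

MOV r5, #7 → r5=7
MOV r6, #7 → r6=7
MOV r4, #6 → r4=6
ADD r6, r6, r4 → r6=7+6=13
LSR r6, r6, #1 → r6=13>>1=6
SUB r4, r4, #1 → r4=6-1=5
CMP r4, #0  (cmp 5,0)
BGT L0: taken
ADD r6, r6, r4 → r6=6+5=11
LSR r6, r6, #1 → r6=11>>1=5
SUB r4, r4, #1 → r4=5-1=4
CMP r4, #0  (cmp 4,0)
BGT L0: taken
ADD r6, r6, r4 → r6=5+4=9
LSR r6, r6, #1 → r6=9>>1=4
SUB r4, r4, #1 → r4=4-1=3
CMP r4, #0  (cmp 3,0)
BGT L0: taken
ADD r6, r6, r4 → r6=4+3=7
LSR r6, r6, #1 → r6=7>>1=3
SUB r4, r4, #1 → r4=3-1=2
CMP r4, #0  (cmp 2,0)
BGT L0: taken
ADD r6, r6, r4 → r6=3+2=5
LSR r6, r6, #1 → r6=5>>1=2
SUB r4, r4, #1 → r4=2-1=1
CMP r4, #0  (cmp 1,0)
BGT L0: taken
ADD r6, r6, r4 → r6=2+1=3
LSR r6, r6, #1 → r6=3>>1=1
SUB r4, r4, #1 → r4=1-1=0
CMP r4, #0  (cmp 0,0)
BGT L0: not taken
SUB r5, r6, r6 → r5=1-1=0
halt.

0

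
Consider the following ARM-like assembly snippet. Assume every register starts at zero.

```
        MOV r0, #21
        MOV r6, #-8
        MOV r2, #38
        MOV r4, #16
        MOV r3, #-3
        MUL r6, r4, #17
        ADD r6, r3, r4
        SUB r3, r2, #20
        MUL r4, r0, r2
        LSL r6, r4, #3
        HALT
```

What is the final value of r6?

6384

MOV r0, #21 → r0=21
MOV r6, #-8 → r6=-8
MOV r2, #38 → r2=38
MOV r4, #16 → r4=16
MOV r3, #-3 → r3=-3
MUL r6, r4, #17 → r6=16*17=272
ADD r6, r3, r4 → r6=(-3)+16=13
SUB r3, r2, #20 → r3=38-20=18
MUL r4, r0, r2 → r4=21*38=798
LSL r6, r4, #3 → r6=798<<3=6384
halt.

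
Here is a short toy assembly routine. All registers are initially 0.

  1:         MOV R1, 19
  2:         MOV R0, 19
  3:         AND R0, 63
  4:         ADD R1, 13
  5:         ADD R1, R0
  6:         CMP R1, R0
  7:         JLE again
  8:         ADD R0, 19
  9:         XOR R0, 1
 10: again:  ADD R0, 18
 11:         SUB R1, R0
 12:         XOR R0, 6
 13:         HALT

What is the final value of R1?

-6

R1=19
R0=19
R0=19&63=19
R1=19+13=32
R1=32+19=51
CMP R1, R0  (cmp 51,19)
JLE again: not taken
R0=19+19=38
R0=38^1=39
R0=39+18=57
R1=51-57=-6
R0=57^6=63
halt.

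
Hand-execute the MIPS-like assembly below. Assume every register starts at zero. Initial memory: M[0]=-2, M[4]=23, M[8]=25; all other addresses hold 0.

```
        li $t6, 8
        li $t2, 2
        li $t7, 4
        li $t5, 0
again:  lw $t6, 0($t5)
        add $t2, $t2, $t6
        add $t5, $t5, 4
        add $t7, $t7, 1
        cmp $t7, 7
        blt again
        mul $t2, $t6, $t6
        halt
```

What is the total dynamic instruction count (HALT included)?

24

li $t6, 8 → $t6=8
li $t2, 2 → $t2=2
li $t7, 4 → $t7=4
li $t5, 0 → $t5=0
lw $t6, 0($t5) → $t6=M[0]=-2
add $t2, $t2, $t6 → $t2=2+(-2)=0
add $t5, $t5, 4 → $t5=0+4=4
add $t7, $t7, 1 → $t7=4+1=5
cmp $t7, 7  (cmp 5,7)
blt again: taken
lw $t6, 0($t5) → $t6=M[4]=23
add $t2, $t2, $t6 → $t2=0+23=23
add $t5, $t5, 4 → $t5=4+4=8
add $t7, $t7, 1 → $t7=5+1=6
cmp $t7, 7  (cmp 6,7)
blt again: taken
lw $t6, 0($t5) → $t6=M[8]=25
add $t2, $t2, $t6 → $t2=23+25=48
add $t5, $t5, 4 → $t5=8+4=12
add $t7, $t7, 1 → $t7=6+1=7
cmp $t7, 7  (cmp 7,7)
blt again: not taken
mul $t2, $t6, $t6 → $t2=25*25=625
halt.
Total executed instructions: 24.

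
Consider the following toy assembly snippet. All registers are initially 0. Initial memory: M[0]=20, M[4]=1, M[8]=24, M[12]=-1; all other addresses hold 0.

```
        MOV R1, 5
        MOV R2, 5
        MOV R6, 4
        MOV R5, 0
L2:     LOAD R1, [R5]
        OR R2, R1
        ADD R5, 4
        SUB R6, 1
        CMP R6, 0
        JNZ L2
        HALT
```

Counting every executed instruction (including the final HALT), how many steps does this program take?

after MOV R1, 5: R1=5
after MOV R2, 5: R2=5
after MOV R6, 4: R6=4
after MOV R5, 0: R5=0
after LOAD R1, [R5]: R1=M[0]=20
after OR R2, R1: R2=5|20=21
after ADD R5, 4: R5=0+4=4
after SUB R6, 1: R6=4-1=3
CMP R6, 0  (cmp 3,0)
JNZ L2: taken
after LOAD R1, [R5]: R1=M[4]=1
after OR R2, R1: R2=21|1=21
after ADD R5, 4: R5=4+4=8
after SUB R6, 1: R6=3-1=2
CMP R6, 0  (cmp 2,0)
JNZ L2: taken
after LOAD R1, [R5]: R1=M[8]=24
after OR R2, R1: R2=21|24=29
after ADD R5, 4: R5=8+4=12
after SUB R6, 1: R6=2-1=1
CMP R6, 0  (cmp 1,0)
JNZ L2: taken
after LOAD R1, [R5]: R1=M[12]=-1
after OR R2, R1: R2=29|(-1)=-1
after ADD R5, 4: R5=12+4=16
after SUB R6, 1: R6=1-1=0
CMP R6, 0  (cmp 0,0)
JNZ L2: not taken
halt.
Total executed instructions: 29.

29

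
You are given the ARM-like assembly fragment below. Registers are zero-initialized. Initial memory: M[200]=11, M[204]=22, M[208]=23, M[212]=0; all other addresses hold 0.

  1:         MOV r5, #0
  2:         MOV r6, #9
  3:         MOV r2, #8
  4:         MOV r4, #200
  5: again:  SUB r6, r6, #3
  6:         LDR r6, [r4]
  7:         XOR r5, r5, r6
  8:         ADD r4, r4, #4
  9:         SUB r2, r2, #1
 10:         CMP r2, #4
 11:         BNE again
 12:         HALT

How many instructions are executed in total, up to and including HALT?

after MOV r5, #0: r5=0
after MOV r6, #9: r6=9
after MOV r2, #8: r2=8
after MOV r4, #200: r4=200
after SUB r6, r6, #3: r6=9-3=6
after LDR r6, [r4]: r6=M[200]=11
after XOR r5, r5, r6: r5=0^11=11
after ADD r4, r4, #4: r4=200+4=204
after SUB r2, r2, #1: r2=8-1=7
CMP r2, #4  (cmp 7,4)
BNE again: taken
after SUB r6, r6, #3: r6=11-3=8
after LDR r6, [r4]: r6=M[204]=22
after XOR r5, r5, r6: r5=11^22=29
after ADD r4, r4, #4: r4=204+4=208
after SUB r2, r2, #1: r2=7-1=6
CMP r2, #4  (cmp 6,4)
BNE again: taken
after SUB r6, r6, #3: r6=22-3=19
after LDR r6, [r4]: r6=M[208]=23
after XOR r5, r5, r6: r5=29^23=10
after ADD r4, r4, #4: r4=208+4=212
after SUB r2, r2, #1: r2=6-1=5
CMP r2, #4  (cmp 5,4)
BNE again: taken
after SUB r6, r6, #3: r6=23-3=20
after LDR r6, [r4]: r6=M[212]=0
after XOR r5, r5, r6: r5=10^0=10
after ADD r4, r4, #4: r4=212+4=216
after SUB r2, r2, #1: r2=5-1=4
CMP r2, #4  (cmp 4,4)
BNE again: not taken
halt.
Total executed instructions: 33.

33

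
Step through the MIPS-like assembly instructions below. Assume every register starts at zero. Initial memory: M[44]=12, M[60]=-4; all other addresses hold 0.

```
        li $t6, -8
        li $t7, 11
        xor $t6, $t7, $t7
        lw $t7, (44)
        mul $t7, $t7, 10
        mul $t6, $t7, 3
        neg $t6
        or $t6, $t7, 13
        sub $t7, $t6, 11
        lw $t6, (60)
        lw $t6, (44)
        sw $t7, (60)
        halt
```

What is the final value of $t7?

$t6=-8
$t7=11
$t6=11^11=0
$t7=M[44]=12
$t7=12*10=120
$t6=120*3=360
$t6=-(360)=-360
$t6=120|13=125
$t7=125-11=114
$t6=M[60]=-4
$t6=M[44]=12
sw $t7, (60) → M[60]=114
halt.

114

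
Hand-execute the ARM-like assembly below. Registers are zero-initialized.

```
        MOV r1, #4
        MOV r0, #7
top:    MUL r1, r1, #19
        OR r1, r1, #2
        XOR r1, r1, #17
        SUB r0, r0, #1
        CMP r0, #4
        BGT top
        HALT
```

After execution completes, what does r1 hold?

MOV r1, #4 → r1=4
MOV r0, #7 → r0=7
MUL r1, r1, #19 → r1=4*19=76
OR r1, r1, #2 → r1=76|2=78
XOR r1, r1, #17 → r1=78^17=95
SUB r0, r0, #1 → r0=7-1=6
CMP r0, #4  (cmp 6,4)
BGT top: taken
MUL r1, r1, #19 → r1=95*19=1805
OR r1, r1, #2 → r1=1805|2=1807
XOR r1, r1, #17 → r1=1807^17=1822
SUB r0, r0, #1 → r0=6-1=5
CMP r0, #4  (cmp 5,4)
BGT top: taken
MUL r1, r1, #19 → r1=1822*19=34618
OR r1, r1, #2 → r1=34618|2=34618
XOR r1, r1, #17 → r1=34618^17=34603
SUB r0, r0, #1 → r0=5-1=4
CMP r0, #4  (cmp 4,4)
BGT top: not taken
halt.

34603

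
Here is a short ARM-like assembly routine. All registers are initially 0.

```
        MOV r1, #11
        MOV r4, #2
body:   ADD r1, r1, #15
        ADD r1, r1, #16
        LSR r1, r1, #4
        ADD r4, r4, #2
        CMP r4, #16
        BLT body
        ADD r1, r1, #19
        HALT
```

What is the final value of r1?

MOV r1, #11 → r1=11
MOV r4, #2 → r4=2
ADD r1, r1, #15 → r1=11+15=26
ADD r1, r1, #16 → r1=26+16=42
LSR r1, r1, #4 → r1=42>>4=2
ADD r4, r4, #2 → r4=2+2=4
CMP r4, #16  (cmp 4,16)
BLT body: taken
ADD r1, r1, #15 → r1=2+15=17
ADD r1, r1, #16 → r1=17+16=33
LSR r1, r1, #4 → r1=33>>4=2
ADD r4, r4, #2 → r4=4+2=6
CMP r4, #16  (cmp 6,16)
BLT body: taken
ADD r1, r1, #15 → r1=2+15=17
ADD r1, r1, #16 → r1=17+16=33
LSR r1, r1, #4 → r1=33>>4=2
ADD r4, r4, #2 → r4=6+2=8
CMP r4, #16  (cmp 8,16)
BLT body: taken
ADD r1, r1, #15 → r1=2+15=17
ADD r1, r1, #16 → r1=17+16=33
LSR r1, r1, #4 → r1=33>>4=2
ADD r4, r4, #2 → r4=8+2=10
CMP r4, #16  (cmp 10,16)
BLT body: taken
ADD r1, r1, #15 → r1=2+15=17
ADD r1, r1, #16 → r1=17+16=33
LSR r1, r1, #4 → r1=33>>4=2
ADD r4, r4, #2 → r4=10+2=12
CMP r4, #16  (cmp 12,16)
BLT body: taken
ADD r1, r1, #15 → r1=2+15=17
ADD r1, r1, #16 → r1=17+16=33
LSR r1, r1, #4 → r1=33>>4=2
ADD r4, r4, #2 → r4=12+2=14
CMP r4, #16  (cmp 14,16)
BLT body: taken
ADD r1, r1, #15 → r1=2+15=17
ADD r1, r1, #16 → r1=17+16=33
LSR r1, r1, #4 → r1=33>>4=2
ADD r4, r4, #2 → r4=14+2=16
CMP r4, #16  (cmp 16,16)
BLT body: not taken
ADD r1, r1, #19 → r1=2+19=21
halt.

21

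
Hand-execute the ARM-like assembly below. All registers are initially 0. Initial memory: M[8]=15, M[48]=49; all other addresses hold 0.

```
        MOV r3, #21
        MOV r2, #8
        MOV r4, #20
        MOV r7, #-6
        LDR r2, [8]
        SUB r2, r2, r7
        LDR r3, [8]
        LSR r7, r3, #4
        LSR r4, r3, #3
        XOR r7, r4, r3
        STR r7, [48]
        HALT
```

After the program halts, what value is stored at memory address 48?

after MOV r3, #21: r3=21
after MOV r2, #8: r2=8
after MOV r4, #20: r4=20
after MOV r7, #-6: r7=-6
after LDR r2, [8]: r2=M[8]=15
after SUB r2, r2, r7: r2=15-(-6)=21
after LDR r3, [8]: r3=M[8]=15
after LSR r7, r3, #4: r7=15>>4=0
after LSR r4, r3, #3: r4=15>>3=1
after XOR r7, r4, r3: r7=1^15=14
STR r7, [48] → M[48]=14
halt.

14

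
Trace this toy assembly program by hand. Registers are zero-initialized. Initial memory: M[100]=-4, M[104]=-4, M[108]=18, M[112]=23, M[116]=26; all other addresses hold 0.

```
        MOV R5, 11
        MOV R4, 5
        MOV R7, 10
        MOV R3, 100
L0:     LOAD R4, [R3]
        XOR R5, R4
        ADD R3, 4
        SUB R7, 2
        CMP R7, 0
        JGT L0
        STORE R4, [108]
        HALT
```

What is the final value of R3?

after MOV R5, 11: R5=11
after MOV R4, 5: R4=5
after MOV R7, 10: R7=10
after MOV R3, 100: R3=100
after LOAD R4, [R3]: R4=M[100]=-4
after XOR R5, R4: R5=11^(-4)=-9
after ADD R3, 4: R3=100+4=104
after SUB R7, 2: R7=10-2=8
CMP R7, 0  (cmp 8,0)
JGT L0: taken
after LOAD R4, [R3]: R4=M[104]=-4
after XOR R5, R4: R5=(-9)^(-4)=11
after ADD R3, 4: R3=104+4=108
after SUB R7, 2: R7=8-2=6
CMP R7, 0  (cmp 6,0)
JGT L0: taken
after LOAD R4, [R3]: R4=M[108]=18
after XOR R5, R4: R5=11^18=25
after ADD R3, 4: R3=108+4=112
after SUB R7, 2: R7=6-2=4
CMP R7, 0  (cmp 4,0)
JGT L0: taken
after LOAD R4, [R3]: R4=M[112]=23
after XOR R5, R4: R5=25^23=14
after ADD R3, 4: R3=112+4=116
after SUB R7, 2: R7=4-2=2
CMP R7, 0  (cmp 2,0)
JGT L0: taken
after LOAD R4, [R3]: R4=M[116]=26
after XOR R5, R4: R5=14^26=20
after ADD R3, 4: R3=116+4=120
after SUB R7, 2: R7=2-2=0
CMP R7, 0  (cmp 0,0)
JGT L0: not taken
STORE R4, [108] → M[108]=26
halt.

120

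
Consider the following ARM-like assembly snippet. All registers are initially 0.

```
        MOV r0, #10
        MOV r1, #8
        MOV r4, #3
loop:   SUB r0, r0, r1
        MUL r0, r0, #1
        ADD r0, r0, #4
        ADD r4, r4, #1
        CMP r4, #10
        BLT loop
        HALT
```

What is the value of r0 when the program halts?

r0=10
r1=8
r4=3
r0=10-8=2
r0=2*1=2
r0=2+4=6
r4=3+1=4
CMP r4, #10  (cmp 4,10)
BLT loop: taken
r0=6-8=-2
r0=(-2)*1=-2
r0=(-2)+4=2
r4=4+1=5
CMP r4, #10  (cmp 5,10)
BLT loop: taken
r0=2-8=-6
r0=(-6)*1=-6
r0=(-6)+4=-2
r4=5+1=6
CMP r4, #10  (cmp 6,10)
BLT loop: taken
r0=(-2)-8=-10
r0=(-10)*1=-10
r0=(-10)+4=-6
r4=6+1=7
CMP r4, #10  (cmp 7,10)
BLT loop: taken
r0=(-6)-8=-14
r0=(-14)*1=-14
r0=(-14)+4=-10
r4=7+1=8
CMP r4, #10  (cmp 8,10)
BLT loop: taken
r0=(-10)-8=-18
r0=(-18)*1=-18
r0=(-18)+4=-14
r4=8+1=9
CMP r4, #10  (cmp 9,10)
BLT loop: taken
r0=(-14)-8=-22
r0=(-22)*1=-22
r0=(-22)+4=-18
r4=9+1=10
CMP r4, #10  (cmp 10,10)
BLT loop: not taken
halt.

-18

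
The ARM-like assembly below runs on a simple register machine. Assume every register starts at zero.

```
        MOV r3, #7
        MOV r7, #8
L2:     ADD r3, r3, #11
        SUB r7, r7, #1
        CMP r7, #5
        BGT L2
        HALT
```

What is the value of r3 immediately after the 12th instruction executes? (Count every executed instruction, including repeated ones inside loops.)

r3=7
r7=8
r3=7+11=18
r7=8-1=7
CMP r7, #5  (cmp 7,5)
BGT L2: taken
r3=18+11=29
r7=7-1=6
CMP r7, #5  (cmp 6,5)
BGT L2: taken
r3=29+11=40
r7=6-1=5
After step 12: r3 = 40.

40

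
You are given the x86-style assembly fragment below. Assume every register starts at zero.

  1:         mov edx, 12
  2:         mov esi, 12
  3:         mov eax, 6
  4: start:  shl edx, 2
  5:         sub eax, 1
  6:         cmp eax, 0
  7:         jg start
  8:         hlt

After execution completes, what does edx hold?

mov edx, 12 → edx=12
mov esi, 12 → esi=12
mov eax, 6 → eax=6
shl edx, 2 → edx=12<<2=48
sub eax, 1 → eax=6-1=5
cmp eax, 0  (cmp 5,0)
jg start: taken
shl edx, 2 → edx=48<<2=192
sub eax, 1 → eax=5-1=4
cmp eax, 0  (cmp 4,0)
jg start: taken
shl edx, 2 → edx=192<<2=768
sub eax, 1 → eax=4-1=3
cmp eax, 0  (cmp 3,0)
jg start: taken
shl edx, 2 → edx=768<<2=3072
sub eax, 1 → eax=3-1=2
cmp eax, 0  (cmp 2,0)
jg start: taken
shl edx, 2 → edx=3072<<2=12288
sub eax, 1 → eax=2-1=1
cmp eax, 0  (cmp 1,0)
jg start: taken
shl edx, 2 → edx=12288<<2=49152
sub eax, 1 → eax=1-1=0
cmp eax, 0  (cmp 0,0)
jg start: not taken
halt.

49152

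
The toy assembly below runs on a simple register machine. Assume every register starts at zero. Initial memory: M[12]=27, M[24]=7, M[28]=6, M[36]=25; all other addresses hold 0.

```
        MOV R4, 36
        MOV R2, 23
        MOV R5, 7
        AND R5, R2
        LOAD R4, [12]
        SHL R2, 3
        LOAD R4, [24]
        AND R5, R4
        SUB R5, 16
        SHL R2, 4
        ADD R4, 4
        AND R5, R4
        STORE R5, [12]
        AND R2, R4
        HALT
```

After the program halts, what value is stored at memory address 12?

3

MOV R4, 36 → R4=36
MOV R2, 23 → R2=23
MOV R5, 7 → R5=7
AND R5, R2 → R5=7&23=7
LOAD R4, [12] → R4=M[12]=27
SHL R2, 3 → R2=23<<3=184
LOAD R4, [24] → R4=M[24]=7
AND R5, R4 → R5=7&7=7
SUB R5, 16 → R5=7-16=-9
SHL R2, 4 → R2=184<<4=2944
ADD R4, 4 → R4=7+4=11
AND R5, R4 → R5=(-9)&11=3
STORE R5, [12] → M[12]=3
AND R2, R4 → R2=2944&11=0
halt.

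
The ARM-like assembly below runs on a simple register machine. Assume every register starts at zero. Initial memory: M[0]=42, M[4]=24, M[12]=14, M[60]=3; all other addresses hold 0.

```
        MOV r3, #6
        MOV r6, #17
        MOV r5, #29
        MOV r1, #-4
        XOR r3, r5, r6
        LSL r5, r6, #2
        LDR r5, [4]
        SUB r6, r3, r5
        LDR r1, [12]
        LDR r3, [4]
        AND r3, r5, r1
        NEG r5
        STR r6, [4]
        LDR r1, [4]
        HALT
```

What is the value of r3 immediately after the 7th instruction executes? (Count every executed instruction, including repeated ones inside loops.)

r3=6
r6=17
r5=29
r1=-4
r3=29^17=12
r5=17<<2=68
r5=M[4]=24
After step 7: r3 = 12.

12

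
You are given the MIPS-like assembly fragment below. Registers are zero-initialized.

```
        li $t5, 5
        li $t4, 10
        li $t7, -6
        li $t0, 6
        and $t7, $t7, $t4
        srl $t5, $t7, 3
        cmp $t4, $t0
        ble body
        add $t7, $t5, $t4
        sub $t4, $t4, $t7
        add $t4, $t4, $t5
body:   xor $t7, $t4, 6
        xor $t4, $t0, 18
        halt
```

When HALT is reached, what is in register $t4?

li $t5, 5 → $t5=5
li $t4, 10 → $t4=10
li $t7, -6 → $t7=-6
li $t0, 6 → $t0=6
and $t7, $t7, $t4 → $t7=(-6)&10=10
srl $t5, $t7, 3 → $t5=10>>3=1
cmp $t4, $t0  (cmp 10,6)
ble body: not taken
add $t7, $t5, $t4 → $t7=1+10=11
sub $t4, $t4, $t7 → $t4=10-11=-1
add $t4, $t4, $t5 → $t4=(-1)+1=0
xor $t7, $t4, 6 → $t7=0^6=6
xor $t4, $t0, 18 → $t4=6^18=20
halt.

20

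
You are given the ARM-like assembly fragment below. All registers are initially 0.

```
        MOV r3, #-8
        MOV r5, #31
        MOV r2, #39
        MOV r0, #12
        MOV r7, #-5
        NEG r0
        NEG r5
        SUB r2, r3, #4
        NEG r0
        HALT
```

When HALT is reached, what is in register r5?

r3=-8
r5=31
r2=39
r0=12
r7=-5
r0=-(12)=-12
r5=-(31)=-31
r2=(-8)-4=-12
r0=-(-12)=12
halt.

-31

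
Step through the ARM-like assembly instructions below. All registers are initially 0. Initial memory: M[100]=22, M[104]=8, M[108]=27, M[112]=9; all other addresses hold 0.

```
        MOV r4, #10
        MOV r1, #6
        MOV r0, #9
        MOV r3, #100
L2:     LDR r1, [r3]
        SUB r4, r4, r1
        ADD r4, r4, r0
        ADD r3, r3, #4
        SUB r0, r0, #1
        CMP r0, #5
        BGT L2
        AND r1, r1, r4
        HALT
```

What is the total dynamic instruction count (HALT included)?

after MOV r4, #10: r4=10
after MOV r1, #6: r1=6
after MOV r0, #9: r0=9
after MOV r3, #100: r3=100
after LDR r1, [r3]: r1=M[100]=22
after SUB r4, r4, r1: r4=10-22=-12
after ADD r4, r4, r0: r4=(-12)+9=-3
after ADD r3, r3, #4: r3=100+4=104
after SUB r0, r0, #1: r0=9-1=8
CMP r0, #5  (cmp 8,5)
BGT L2: taken
after LDR r1, [r3]: r1=M[104]=8
after SUB r4, r4, r1: r4=(-3)-8=-11
after ADD r4, r4, r0: r4=(-11)+8=-3
after ADD r3, r3, #4: r3=104+4=108
after SUB r0, r0, #1: r0=8-1=7
CMP r0, #5  (cmp 7,5)
BGT L2: taken
after LDR r1, [r3]: r1=M[108]=27
after SUB r4, r4, r1: r4=(-3)-27=-30
after ADD r4, r4, r0: r4=(-30)+7=-23
after ADD r3, r3, #4: r3=108+4=112
after SUB r0, r0, #1: r0=7-1=6
CMP r0, #5  (cmp 6,5)
BGT L2: taken
after LDR r1, [r3]: r1=M[112]=9
after SUB r4, r4, r1: r4=(-23)-9=-32
after ADD r4, r4, r0: r4=(-32)+6=-26
after ADD r3, r3, #4: r3=112+4=116
after SUB r0, r0, #1: r0=6-1=5
CMP r0, #5  (cmp 5,5)
BGT L2: not taken
after AND r1, r1, r4: r1=9&(-26)=0
halt.
Total executed instructions: 34.

34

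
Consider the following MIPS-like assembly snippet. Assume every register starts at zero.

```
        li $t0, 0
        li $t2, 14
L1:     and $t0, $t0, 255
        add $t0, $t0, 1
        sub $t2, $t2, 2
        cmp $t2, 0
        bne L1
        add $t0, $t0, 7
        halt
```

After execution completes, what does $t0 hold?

after li $t0, 0: $t0=0
after li $t2, 14: $t2=14
after and $t0, $t0, 255: $t0=0&255=0
after add $t0, $t0, 1: $t0=0+1=1
after sub $t2, $t2, 2: $t2=14-2=12
cmp $t2, 0  (cmp 12,0)
bne L1: taken
after and $t0, $t0, 255: $t0=1&255=1
after add $t0, $t0, 1: $t0=1+1=2
after sub $t2, $t2, 2: $t2=12-2=10
cmp $t2, 0  (cmp 10,0)
bne L1: taken
after and $t0, $t0, 255: $t0=2&255=2
after add $t0, $t0, 1: $t0=2+1=3
after sub $t2, $t2, 2: $t2=10-2=8
cmp $t2, 0  (cmp 8,0)
bne L1: taken
after and $t0, $t0, 255: $t0=3&255=3
after add $t0, $t0, 1: $t0=3+1=4
after sub $t2, $t2, 2: $t2=8-2=6
cmp $t2, 0  (cmp 6,0)
bne L1: taken
after and $t0, $t0, 255: $t0=4&255=4
after add $t0, $t0, 1: $t0=4+1=5
after sub $t2, $t2, 2: $t2=6-2=4
cmp $t2, 0  (cmp 4,0)
bne L1: taken
after and $t0, $t0, 255: $t0=5&255=5
after add $t0, $t0, 1: $t0=5+1=6
after sub $t2, $t2, 2: $t2=4-2=2
cmp $t2, 0  (cmp 2,0)
bne L1: taken
after and $t0, $t0, 255: $t0=6&255=6
after add $t0, $t0, 1: $t0=6+1=7
after sub $t2, $t2, 2: $t2=2-2=0
cmp $t2, 0  (cmp 0,0)
bne L1: not taken
after add $t0, $t0, 7: $t0=7+7=14
halt.

14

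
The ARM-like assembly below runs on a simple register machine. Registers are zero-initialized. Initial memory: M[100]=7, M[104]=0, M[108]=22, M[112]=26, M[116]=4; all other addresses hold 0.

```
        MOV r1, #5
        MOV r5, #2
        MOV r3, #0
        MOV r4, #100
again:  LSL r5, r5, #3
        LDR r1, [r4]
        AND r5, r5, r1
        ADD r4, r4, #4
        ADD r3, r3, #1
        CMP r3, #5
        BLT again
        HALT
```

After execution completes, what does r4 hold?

MOV r1, #5 → r1=5
MOV r5, #2 → r5=2
MOV r3, #0 → r3=0
MOV r4, #100 → r4=100
LSL r5, r5, #3 → r5=2<<3=16
LDR r1, [r4] → r1=M[100]=7
AND r5, r5, r1 → r5=16&7=0
ADD r4, r4, #4 → r4=100+4=104
ADD r3, r3, #1 → r3=0+1=1
CMP r3, #5  (cmp 1,5)
BLT again: taken
LSL r5, r5, #3 → r5=0<<3=0
LDR r1, [r4] → r1=M[104]=0
AND r5, r5, r1 → r5=0&0=0
ADD r4, r4, #4 → r4=104+4=108
ADD r3, r3, #1 → r3=1+1=2
CMP r3, #5  (cmp 2,5)
BLT again: taken
LSL r5, r5, #3 → r5=0<<3=0
LDR r1, [r4] → r1=M[108]=22
AND r5, r5, r1 → r5=0&22=0
ADD r4, r4, #4 → r4=108+4=112
ADD r3, r3, #1 → r3=2+1=3
CMP r3, #5  (cmp 3,5)
BLT again: taken
LSL r5, r5, #3 → r5=0<<3=0
LDR r1, [r4] → r1=M[112]=26
AND r5, r5, r1 → r5=0&26=0
ADD r4, r4, #4 → r4=112+4=116
ADD r3, r3, #1 → r3=3+1=4
CMP r3, #5  (cmp 4,5)
BLT again: taken
LSL r5, r5, #3 → r5=0<<3=0
LDR r1, [r4] → r1=M[116]=4
AND r5, r5, r1 → r5=0&4=0
ADD r4, r4, #4 → r4=116+4=120
ADD r3, r3, #1 → r3=4+1=5
CMP r3, #5  (cmp 5,5)
BLT again: not taken
halt.

120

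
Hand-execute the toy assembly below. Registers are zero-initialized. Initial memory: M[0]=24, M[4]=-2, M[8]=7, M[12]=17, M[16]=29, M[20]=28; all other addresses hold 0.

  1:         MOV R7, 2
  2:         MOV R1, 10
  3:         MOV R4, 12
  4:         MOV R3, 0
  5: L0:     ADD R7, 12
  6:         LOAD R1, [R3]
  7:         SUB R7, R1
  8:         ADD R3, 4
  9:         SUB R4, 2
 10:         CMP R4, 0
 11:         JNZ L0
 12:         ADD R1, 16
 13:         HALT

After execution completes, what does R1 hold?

after MOV R7, 2: R7=2
after MOV R1, 10: R1=10
after MOV R4, 12: R4=12
after MOV R3, 0: R3=0
after ADD R7, 12: R7=2+12=14
after LOAD R1, [R3]: R1=M[0]=24
after SUB R7, R1: R7=14-24=-10
after ADD R3, 4: R3=0+4=4
after SUB R4, 2: R4=12-2=10
CMP R4, 0  (cmp 10,0)
JNZ L0: taken
after ADD R7, 12: R7=(-10)+12=2
after LOAD R1, [R3]: R1=M[4]=-2
after SUB R7, R1: R7=2-(-2)=4
after ADD R3, 4: R3=4+4=8
after SUB R4, 2: R4=10-2=8
CMP R4, 0  (cmp 8,0)
JNZ L0: taken
after ADD R7, 12: R7=4+12=16
after LOAD R1, [R3]: R1=M[8]=7
after SUB R7, R1: R7=16-7=9
after ADD R3, 4: R3=8+4=12
after SUB R4, 2: R4=8-2=6
CMP R4, 0  (cmp 6,0)
JNZ L0: taken
after ADD R7, 12: R7=9+12=21
after LOAD R1, [R3]: R1=M[12]=17
after SUB R7, R1: R7=21-17=4
after ADD R3, 4: R3=12+4=16
after SUB R4, 2: R4=6-2=4
CMP R4, 0  (cmp 4,0)
JNZ L0: taken
after ADD R7, 12: R7=4+12=16
after LOAD R1, [R3]: R1=M[16]=29
after SUB R7, R1: R7=16-29=-13
after ADD R3, 4: R3=16+4=20
after SUB R4, 2: R4=4-2=2
CMP R4, 0  (cmp 2,0)
JNZ L0: taken
after ADD R7, 12: R7=(-13)+12=-1
after LOAD R1, [R3]: R1=M[20]=28
after SUB R7, R1: R7=(-1)-28=-29
after ADD R3, 4: R3=20+4=24
after SUB R4, 2: R4=2-2=0
CMP R4, 0  (cmp 0,0)
JNZ L0: not taken
after ADD R1, 16: R1=28+16=44
halt.

44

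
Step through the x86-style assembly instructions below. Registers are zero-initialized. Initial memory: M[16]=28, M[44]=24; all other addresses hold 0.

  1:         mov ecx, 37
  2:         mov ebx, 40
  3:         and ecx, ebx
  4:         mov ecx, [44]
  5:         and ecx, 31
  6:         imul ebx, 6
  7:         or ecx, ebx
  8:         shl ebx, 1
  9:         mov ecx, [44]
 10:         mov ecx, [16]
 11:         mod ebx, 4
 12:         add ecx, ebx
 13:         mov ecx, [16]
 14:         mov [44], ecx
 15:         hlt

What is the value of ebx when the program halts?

ecx=37
ebx=40
ecx=37&40=32
ecx=M[44]=24
ecx=24&31=24
ebx=40*6=240
ecx=24|240=248
ebx=240<<1=480
ecx=M[44]=24
ecx=M[16]=28
ebx=480%4=0
ecx=28+0=28
ecx=M[16]=28
mov [44], ecx → M[44]=28
halt.

0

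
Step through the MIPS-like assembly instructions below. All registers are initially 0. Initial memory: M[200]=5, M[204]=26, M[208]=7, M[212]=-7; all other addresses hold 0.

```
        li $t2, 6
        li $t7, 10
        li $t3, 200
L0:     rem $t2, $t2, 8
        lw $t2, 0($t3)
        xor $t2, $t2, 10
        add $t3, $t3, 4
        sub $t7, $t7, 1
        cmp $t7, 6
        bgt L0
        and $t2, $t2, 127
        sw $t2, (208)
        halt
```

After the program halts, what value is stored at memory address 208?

115

$t2=6
$t7=10
$t3=200
$t2=6%8=6
$t2=M[200]=5
$t2=5^10=15
$t3=200+4=204
$t7=10-1=9
cmp $t7, 6  (cmp 9,6)
bgt L0: taken
$t2=15%8=7
$t2=M[204]=26
$t2=26^10=16
$t3=204+4=208
$t7=9-1=8
cmp $t7, 6  (cmp 8,6)
bgt L0: taken
$t2=16%8=0
$t2=M[208]=7
$t2=7^10=13
$t3=208+4=212
$t7=8-1=7
cmp $t7, 6  (cmp 7,6)
bgt L0: taken
$t2=13%8=5
$t2=M[212]=-7
$t2=(-7)^10=-13
$t3=212+4=216
$t7=7-1=6
cmp $t7, 6  (cmp 6,6)
bgt L0: not taken
$t2=(-13)&127=115
sw $t2, (208) → M[208]=115
halt.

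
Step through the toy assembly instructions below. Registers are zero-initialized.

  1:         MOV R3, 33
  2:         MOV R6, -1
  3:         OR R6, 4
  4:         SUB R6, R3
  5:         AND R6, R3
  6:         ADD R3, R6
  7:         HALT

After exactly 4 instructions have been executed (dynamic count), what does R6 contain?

-34

after MOV R3, 33: R3=33
after MOV R6, -1: R6=-1
after OR R6, 4: R6=(-1)|4=-1
after SUB R6, R3: R6=(-1)-33=-34
After step 4: R6 = -34.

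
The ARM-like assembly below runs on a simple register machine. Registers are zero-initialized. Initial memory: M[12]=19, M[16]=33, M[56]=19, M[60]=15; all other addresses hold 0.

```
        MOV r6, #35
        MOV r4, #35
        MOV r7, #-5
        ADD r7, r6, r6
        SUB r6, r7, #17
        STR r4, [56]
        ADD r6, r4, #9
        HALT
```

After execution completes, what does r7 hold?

r6=35
r4=35
r7=-5
r7=35+35=70
r6=70-17=53
STR r4, [56] → M[56]=35
r6=35+9=44
halt.

70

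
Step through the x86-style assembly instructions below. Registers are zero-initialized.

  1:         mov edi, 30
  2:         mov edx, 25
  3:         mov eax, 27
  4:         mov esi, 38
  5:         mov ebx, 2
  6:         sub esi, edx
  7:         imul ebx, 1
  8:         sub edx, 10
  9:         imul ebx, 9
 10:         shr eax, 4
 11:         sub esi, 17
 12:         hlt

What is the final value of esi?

edi=30
edx=25
eax=27
esi=38
ebx=2
esi=38-25=13
ebx=2*1=2
edx=25-10=15
ebx=2*9=18
eax=27>>4=1
esi=13-17=-4
halt.

-4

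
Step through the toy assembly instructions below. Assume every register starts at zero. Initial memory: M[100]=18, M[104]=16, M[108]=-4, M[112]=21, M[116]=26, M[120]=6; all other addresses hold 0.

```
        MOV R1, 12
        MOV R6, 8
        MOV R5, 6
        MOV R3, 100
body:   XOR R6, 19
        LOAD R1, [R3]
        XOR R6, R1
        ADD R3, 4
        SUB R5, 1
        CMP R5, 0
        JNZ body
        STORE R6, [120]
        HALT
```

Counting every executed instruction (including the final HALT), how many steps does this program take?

MOV R1, 12 → R1=12
MOV R6, 8 → R6=8
MOV R5, 6 → R5=6
MOV R3, 100 → R3=100
XOR R6, 19 → R6=8^19=27
LOAD R1, [R3] → R1=M[100]=18
XOR R6, R1 → R6=27^18=9
ADD R3, 4 → R3=100+4=104
SUB R5, 1 → R5=6-1=5
CMP R5, 0  (cmp 5,0)
JNZ body: taken
XOR R6, 19 → R6=9^19=26
LOAD R1, [R3] → R1=M[104]=16
XOR R6, R1 → R6=26^16=10
ADD R3, 4 → R3=104+4=108
SUB R5, 1 → R5=5-1=4
CMP R5, 0  (cmp 4,0)
JNZ body: taken
XOR R6, 19 → R6=10^19=25
LOAD R1, [R3] → R1=M[108]=-4
XOR R6, R1 → R6=25^(-4)=-27
ADD R3, 4 → R3=108+4=112
SUB R5, 1 → R5=4-1=3
CMP R5, 0  (cmp 3,0)
JNZ body: taken
XOR R6, 19 → R6=(-27)^19=-10
LOAD R1, [R3] → R1=M[112]=21
XOR R6, R1 → R6=(-10)^21=-29
ADD R3, 4 → R3=112+4=116
SUB R5, 1 → R5=3-1=2
CMP R5, 0  (cmp 2,0)
JNZ body: taken
XOR R6, 19 → R6=(-29)^19=-16
LOAD R1, [R3] → R1=M[116]=26
XOR R6, R1 → R6=(-16)^26=-22
ADD R3, 4 → R3=116+4=120
SUB R5, 1 → R5=2-1=1
CMP R5, 0  (cmp 1,0)
JNZ body: taken
XOR R6, 19 → R6=(-22)^19=-7
LOAD R1, [R3] → R1=M[120]=6
XOR R6, R1 → R6=(-7)^6=-1
ADD R3, 4 → R3=120+4=124
SUB R5, 1 → R5=1-1=0
CMP R5, 0  (cmp 0,0)
JNZ body: not taken
STORE R6, [120] → M[120]=-1
halt.
Total executed instructions: 48.

48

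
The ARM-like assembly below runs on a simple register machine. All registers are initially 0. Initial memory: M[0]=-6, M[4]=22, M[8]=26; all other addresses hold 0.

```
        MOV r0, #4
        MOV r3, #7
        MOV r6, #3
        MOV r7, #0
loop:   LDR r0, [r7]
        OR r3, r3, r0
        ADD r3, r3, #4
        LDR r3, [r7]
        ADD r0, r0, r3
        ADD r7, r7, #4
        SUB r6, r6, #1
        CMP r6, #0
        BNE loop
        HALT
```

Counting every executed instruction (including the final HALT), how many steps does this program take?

after MOV r0, #4: r0=4
after MOV r3, #7: r3=7
after MOV r6, #3: r6=3
after MOV r7, #0: r7=0
after LDR r0, [r7]: r0=M[0]=-6
after OR r3, r3, r0: r3=7|(-6)=-1
after ADD r3, r3, #4: r3=(-1)+4=3
after LDR r3, [r7]: r3=M[0]=-6
after ADD r0, r0, r3: r0=(-6)+(-6)=-12
after ADD r7, r7, #4: r7=0+4=4
after SUB r6, r6, #1: r6=3-1=2
CMP r6, #0  (cmp 2,0)
BNE loop: taken
after LDR r0, [r7]: r0=M[4]=22
after OR r3, r3, r0: r3=(-6)|22=-2
after ADD r3, r3, #4: r3=(-2)+4=2
after LDR r3, [r7]: r3=M[4]=22
after ADD r0, r0, r3: r0=22+22=44
after ADD r7, r7, #4: r7=4+4=8
after SUB r6, r6, #1: r6=2-1=1
CMP r6, #0  (cmp 1,0)
BNE loop: taken
after LDR r0, [r7]: r0=M[8]=26
after OR r3, r3, r0: r3=22|26=30
after ADD r3, r3, #4: r3=30+4=34
after LDR r3, [r7]: r3=M[8]=26
after ADD r0, r0, r3: r0=26+26=52
after ADD r7, r7, #4: r7=8+4=12
after SUB r6, r6, #1: r6=1-1=0
CMP r6, #0  (cmp 0,0)
BNE loop: not taken
halt.
Total executed instructions: 32.

32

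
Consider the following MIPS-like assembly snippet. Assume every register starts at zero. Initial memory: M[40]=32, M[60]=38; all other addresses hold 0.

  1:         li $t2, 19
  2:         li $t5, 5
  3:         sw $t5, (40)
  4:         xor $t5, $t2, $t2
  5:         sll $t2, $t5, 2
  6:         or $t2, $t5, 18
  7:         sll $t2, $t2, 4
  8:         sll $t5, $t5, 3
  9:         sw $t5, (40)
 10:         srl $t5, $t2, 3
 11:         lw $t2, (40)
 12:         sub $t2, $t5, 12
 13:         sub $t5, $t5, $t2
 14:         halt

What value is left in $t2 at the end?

$t2=19
$t5=5
sw $t5, (40) → M[40]=5
$t5=19^19=0
$t2=0<<2=0
$t2=0|18=18
$t2=18<<4=288
$t5=0<<3=0
sw $t5, (40) → M[40]=0
$t5=288>>3=36
$t2=M[40]=0
$t2=36-12=24
$t5=36-24=12
halt.

24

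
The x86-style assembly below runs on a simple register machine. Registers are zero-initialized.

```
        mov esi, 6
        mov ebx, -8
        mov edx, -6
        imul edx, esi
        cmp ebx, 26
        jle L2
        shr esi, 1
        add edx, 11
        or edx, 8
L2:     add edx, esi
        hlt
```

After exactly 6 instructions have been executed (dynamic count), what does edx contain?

-36

mov esi, 6 → esi=6
mov ebx, -8 → ebx=-8
mov edx, -6 → edx=-6
imul edx, esi → edx=(-6)*6=-36
cmp ebx, 26  (cmp -8,26)
jle L2: taken
After step 6: edx = -36.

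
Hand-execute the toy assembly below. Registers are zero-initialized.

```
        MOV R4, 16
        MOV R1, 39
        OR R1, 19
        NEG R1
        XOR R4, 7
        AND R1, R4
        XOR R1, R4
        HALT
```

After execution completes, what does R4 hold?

MOV R4, 16 → R4=16
MOV R1, 39 → R1=39
OR R1, 19 → R1=39|19=55
NEG R1 → R1=-(55)=-55
XOR R4, 7 → R4=16^7=23
AND R1, R4 → R1=(-55)&23=1
XOR R1, R4 → R1=1^23=22
halt.

23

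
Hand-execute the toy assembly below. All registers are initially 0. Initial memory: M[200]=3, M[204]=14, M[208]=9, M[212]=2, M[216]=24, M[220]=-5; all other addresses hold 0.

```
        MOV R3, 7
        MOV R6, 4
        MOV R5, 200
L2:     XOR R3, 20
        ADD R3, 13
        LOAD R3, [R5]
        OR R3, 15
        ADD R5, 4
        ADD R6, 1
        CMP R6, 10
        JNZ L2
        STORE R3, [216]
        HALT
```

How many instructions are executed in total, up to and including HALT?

after MOV R3, 7: R3=7
after MOV R6, 4: R6=4
after MOV R5, 200: R5=200
after XOR R3, 20: R3=7^20=19
after ADD R3, 13: R3=19+13=32
after LOAD R3, [R5]: R3=M[200]=3
after OR R3, 15: R3=3|15=15
after ADD R5, 4: R5=200+4=204
after ADD R6, 1: R6=4+1=5
CMP R6, 10  (cmp 5,10)
JNZ L2: taken
after XOR R3, 20: R3=15^20=27
after ADD R3, 13: R3=27+13=40
after LOAD R3, [R5]: R3=M[204]=14
after OR R3, 15: R3=14|15=15
after ADD R5, 4: R5=204+4=208
after ADD R6, 1: R6=5+1=6
CMP R6, 10  (cmp 6,10)
JNZ L2: taken
after XOR R3, 20: R3=15^20=27
after ADD R3, 13: R3=27+13=40
after LOAD R3, [R5]: R3=M[208]=9
after OR R3, 15: R3=9|15=15
after ADD R5, 4: R5=208+4=212
after ADD R6, 1: R6=6+1=7
CMP R6, 10  (cmp 7,10)
JNZ L2: taken
after XOR R3, 20: R3=15^20=27
after ADD R3, 13: R3=27+13=40
after LOAD R3, [R5]: R3=M[212]=2
after OR R3, 15: R3=2|15=15
after ADD R5, 4: R5=212+4=216
after ADD R6, 1: R6=7+1=8
CMP R6, 10  (cmp 8,10)
JNZ L2: taken
after XOR R3, 20: R3=15^20=27
after ADD R3, 13: R3=27+13=40
after LOAD R3, [R5]: R3=M[216]=24
after OR R3, 15: R3=24|15=31
after ADD R5, 4: R5=216+4=220
after ADD R6, 1: R6=8+1=9
CMP R6, 10  (cmp 9,10)
JNZ L2: taken
after XOR R3, 20: R3=31^20=11
after ADD R3, 13: R3=11+13=24
after LOAD R3, [R5]: R3=M[220]=-5
after OR R3, 15: R3=(-5)|15=-1
after ADD R5, 4: R5=220+4=224
after ADD R6, 1: R6=9+1=10
CMP R6, 10  (cmp 10,10)
JNZ L2: not taken
STORE R3, [216] → M[216]=-1
halt.
Total executed instructions: 53.

53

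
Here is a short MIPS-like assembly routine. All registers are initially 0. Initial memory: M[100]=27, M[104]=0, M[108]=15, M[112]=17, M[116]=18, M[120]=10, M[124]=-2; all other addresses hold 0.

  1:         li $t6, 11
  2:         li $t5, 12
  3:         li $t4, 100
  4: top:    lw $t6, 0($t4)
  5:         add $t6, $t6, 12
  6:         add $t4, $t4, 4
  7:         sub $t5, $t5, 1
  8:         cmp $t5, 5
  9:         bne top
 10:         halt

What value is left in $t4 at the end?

li $t6, 11 → $t6=11
li $t5, 12 → $t5=12
li $t4, 100 → $t4=100
lw $t6, 0($t4) → $t6=M[100]=27
add $t6, $t6, 12 → $t6=27+12=39
add $t4, $t4, 4 → $t4=100+4=104
sub $t5, $t5, 1 → $t5=12-1=11
cmp $t5, 5  (cmp 11,5)
bne top: taken
lw $t6, 0($t4) → $t6=M[104]=0
add $t6, $t6, 12 → $t6=0+12=12
add $t4, $t4, 4 → $t4=104+4=108
sub $t5, $t5, 1 → $t5=11-1=10
cmp $t5, 5  (cmp 10,5)
bne top: taken
lw $t6, 0($t4) → $t6=M[108]=15
add $t6, $t6, 12 → $t6=15+12=27
add $t4, $t4, 4 → $t4=108+4=112
sub $t5, $t5, 1 → $t5=10-1=9
cmp $t5, 5  (cmp 9,5)
bne top: taken
lw $t6, 0($t4) → $t6=M[112]=17
add $t6, $t6, 12 → $t6=17+12=29
add $t4, $t4, 4 → $t4=112+4=116
sub $t5, $t5, 1 → $t5=9-1=8
cmp $t5, 5  (cmp 8,5)
bne top: taken
lw $t6, 0($t4) → $t6=M[116]=18
add $t6, $t6, 12 → $t6=18+12=30
add $t4, $t4, 4 → $t4=116+4=120
sub $t5, $t5, 1 → $t5=8-1=7
cmp $t5, 5  (cmp 7,5)
bne top: taken
lw $t6, 0($t4) → $t6=M[120]=10
add $t6, $t6, 12 → $t6=10+12=22
add $t4, $t4, 4 → $t4=120+4=124
sub $t5, $t5, 1 → $t5=7-1=6
cmp $t5, 5  (cmp 6,5)
bne top: taken
lw $t6, 0($t4) → $t6=M[124]=-2
add $t6, $t6, 12 → $t6=(-2)+12=10
add $t4, $t4, 4 → $t4=124+4=128
sub $t5, $t5, 1 → $t5=6-1=5
cmp $t5, 5  (cmp 5,5)
bne top: not taken
halt.

128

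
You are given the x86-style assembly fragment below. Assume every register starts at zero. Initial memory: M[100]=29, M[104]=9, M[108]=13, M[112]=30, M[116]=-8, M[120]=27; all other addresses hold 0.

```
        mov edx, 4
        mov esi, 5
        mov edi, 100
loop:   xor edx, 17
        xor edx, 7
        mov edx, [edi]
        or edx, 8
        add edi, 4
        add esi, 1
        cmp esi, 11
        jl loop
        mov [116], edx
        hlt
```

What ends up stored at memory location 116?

after mov edx, 4: edx=4
after mov esi, 5: esi=5
after mov edi, 100: edi=100
after xor edx, 17: edx=4^17=21
after xor edx, 7: edx=21^7=18
after mov edx, [edi]: edx=M[100]=29
after or edx, 8: edx=29|8=29
after add edi, 4: edi=100+4=104
after add esi, 1: esi=5+1=6
cmp esi, 11  (cmp 6,11)
jl loop: taken
after xor edx, 17: edx=29^17=12
after xor edx, 7: edx=12^7=11
after mov edx, [edi]: edx=M[104]=9
after or edx, 8: edx=9|8=9
after add edi, 4: edi=104+4=108
after add esi, 1: esi=6+1=7
cmp esi, 11  (cmp 7,11)
jl loop: taken
after xor edx, 17: edx=9^17=24
after xor edx, 7: edx=24^7=31
after mov edx, [edi]: edx=M[108]=13
after or edx, 8: edx=13|8=13
after add edi, 4: edi=108+4=112
after add esi, 1: esi=7+1=8
cmp esi, 11  (cmp 8,11)
jl loop: taken
after xor edx, 17: edx=13^17=28
after xor edx, 7: edx=28^7=27
after mov edx, [edi]: edx=M[112]=30
after or edx, 8: edx=30|8=30
after add edi, 4: edi=112+4=116
after add esi, 1: esi=8+1=9
cmp esi, 11  (cmp 9,11)
jl loop: taken
after xor edx, 17: edx=30^17=15
after xor edx, 7: edx=15^7=8
after mov edx, [edi]: edx=M[116]=-8
after or edx, 8: edx=(-8)|8=-8
after add edi, 4: edi=116+4=120
after add esi, 1: esi=9+1=10
cmp esi, 11  (cmp 10,11)
jl loop: taken
after xor edx, 17: edx=(-8)^17=-23
after xor edx, 7: edx=(-23)^7=-18
after mov edx, [edi]: edx=M[120]=27
after or edx, 8: edx=27|8=27
after add edi, 4: edi=120+4=124
after add esi, 1: esi=10+1=11
cmp esi, 11  (cmp 11,11)
jl loop: not taken
mov [116], edx → M[116]=27
halt.

27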